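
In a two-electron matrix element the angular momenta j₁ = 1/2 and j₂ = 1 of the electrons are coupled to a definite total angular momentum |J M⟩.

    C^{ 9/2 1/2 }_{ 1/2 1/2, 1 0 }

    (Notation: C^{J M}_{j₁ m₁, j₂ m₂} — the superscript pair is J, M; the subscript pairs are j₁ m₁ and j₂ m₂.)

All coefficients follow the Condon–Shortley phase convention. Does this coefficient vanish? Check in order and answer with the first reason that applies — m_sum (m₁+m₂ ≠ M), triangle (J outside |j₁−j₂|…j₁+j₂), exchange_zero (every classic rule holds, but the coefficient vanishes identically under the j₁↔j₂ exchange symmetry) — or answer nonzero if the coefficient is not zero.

m-sum: m₁+m₂ = 1/2+0 = 1/2, M = 1/2  ✓
triangle: need |j₁−j₂| ≤ J ≤ j₁+j₂, i.e. J ∈ [1/2, 3/2]; J = 9/2 is outside ✗ ⇒ coefficient is 0

triangle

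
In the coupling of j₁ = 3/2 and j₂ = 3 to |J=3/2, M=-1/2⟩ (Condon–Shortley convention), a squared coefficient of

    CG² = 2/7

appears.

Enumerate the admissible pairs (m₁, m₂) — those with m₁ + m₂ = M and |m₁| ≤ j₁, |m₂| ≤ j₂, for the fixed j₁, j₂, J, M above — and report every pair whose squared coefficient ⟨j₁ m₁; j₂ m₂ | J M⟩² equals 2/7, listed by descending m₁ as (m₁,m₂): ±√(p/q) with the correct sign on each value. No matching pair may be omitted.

Admissible pairs with m₁+m₂ = M = -1/2: (-3/2,1), (-1/2,0), (1/2,-1), (3/2,-2)
  (m₁,m₂)=(3/2,-2): CG² = 2/7, CG = +√(2/7)   ← matches the target
  (m₁,m₂)=(1/2,-1): CG² = 12/35, CG = −√(12/35)
  (m₁,m₂)=(-1/2,0): CG² = 9/35, CG = +√(9/35)
  (m₁,m₂)=(-3/2,1): CG² = 4/35, CG = −√(4/35)
Pairs with CG² = 2/7: (3/2,-2): +√(2/7)

(3/2,-2): +√(2/7)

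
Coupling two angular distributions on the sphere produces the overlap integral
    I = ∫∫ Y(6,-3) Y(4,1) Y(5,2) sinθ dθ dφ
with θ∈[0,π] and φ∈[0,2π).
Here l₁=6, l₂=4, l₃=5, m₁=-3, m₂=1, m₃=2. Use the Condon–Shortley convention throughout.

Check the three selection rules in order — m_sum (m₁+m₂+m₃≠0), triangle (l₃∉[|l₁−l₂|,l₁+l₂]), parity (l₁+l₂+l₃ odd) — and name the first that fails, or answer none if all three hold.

parity

azimuthal sum: -3 + 1 + 2 = 0  ✓
2 ≤ 5 ≤ 10 (triangle on l)  ✓
L = 6 + 4 + 5 = 15 (odd)  ✗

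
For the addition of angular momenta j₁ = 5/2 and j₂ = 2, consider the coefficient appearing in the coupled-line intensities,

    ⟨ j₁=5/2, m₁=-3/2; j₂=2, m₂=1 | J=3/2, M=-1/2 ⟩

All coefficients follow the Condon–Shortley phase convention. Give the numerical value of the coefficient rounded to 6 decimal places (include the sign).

√[4·3!2!1!/7! · 1!4!3!1!1!2!] = √(96/35)
  +(−1)^2/∏(2,1,2,1,0,0)! = 1/4  (running 1/4)
  +(−1)^3/∏(3,0,1,0,1,1)! = -1/6  (running 1/12)
⟨..|..⟩ = √(96/35)·(1/12) = +0.138013

+√(2/105) = +0.138013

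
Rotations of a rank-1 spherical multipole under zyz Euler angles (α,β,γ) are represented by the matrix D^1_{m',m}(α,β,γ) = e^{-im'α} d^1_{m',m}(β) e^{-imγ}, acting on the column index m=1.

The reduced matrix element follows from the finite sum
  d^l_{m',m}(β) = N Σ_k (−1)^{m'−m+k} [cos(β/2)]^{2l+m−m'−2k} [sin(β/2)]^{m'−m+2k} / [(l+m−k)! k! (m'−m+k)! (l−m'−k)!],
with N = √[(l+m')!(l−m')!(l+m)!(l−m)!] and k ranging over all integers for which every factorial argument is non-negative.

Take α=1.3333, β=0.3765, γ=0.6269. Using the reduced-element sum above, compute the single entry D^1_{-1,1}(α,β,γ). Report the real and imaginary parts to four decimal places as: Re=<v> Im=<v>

Re=0.0266 Im=0.0227

First d^1_{-1,1}(β=0.3765), then the phase factors e^{-i(-1)α} and e^{-i(1)γ}:
c=cos(0.376500/2)=0.982333, s=sin(0.376500/2)=0.187140; N=√[1·2·2·1]=2.000000
The bounds max(0,m−m')=2 and min(l+m,l−m')=2 give 1 term
  k=2: (−1)^0·2.0000/(2)·0.9823^0·0.1871^2 = +0.035021
d^1_{-1,1}(0.3765) = +0.035021
Attach z-rotation phases: D = e^{-i(-1)(1.3333)}·(+0.035021)·e^{-i(1)(0.6269)} = +0.026641+0.022732i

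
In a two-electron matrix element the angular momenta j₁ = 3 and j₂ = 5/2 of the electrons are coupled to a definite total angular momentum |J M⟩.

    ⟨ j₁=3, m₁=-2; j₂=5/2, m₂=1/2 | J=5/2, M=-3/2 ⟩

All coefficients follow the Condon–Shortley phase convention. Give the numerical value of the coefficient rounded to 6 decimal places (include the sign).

√[6·3!3!2!/9! · 1!5!3!2!1!4!] = √(288/7)
  +(−1)^2/∏(2,1,3,1,0,1)! = 1/12  (running 1/12)
  +(−1)^3/∏(3,0,2,0,1,2)! = -1/24  (running 1/24)
⟨..|..⟩ = √(288/7)·(1/24) = +0.267261

+0.267261  (= +√(1/14))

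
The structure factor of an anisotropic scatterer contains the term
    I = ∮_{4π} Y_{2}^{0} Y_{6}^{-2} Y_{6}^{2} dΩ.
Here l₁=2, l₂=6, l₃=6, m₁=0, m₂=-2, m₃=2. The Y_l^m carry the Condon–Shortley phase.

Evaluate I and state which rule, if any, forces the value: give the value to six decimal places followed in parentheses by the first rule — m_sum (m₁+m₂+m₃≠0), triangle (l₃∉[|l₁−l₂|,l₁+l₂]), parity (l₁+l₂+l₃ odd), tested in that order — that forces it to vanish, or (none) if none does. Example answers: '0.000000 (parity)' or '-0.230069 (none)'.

Rules hold: Σm=0, L=14 even, 4≤6≤8.
N = 5·13·13 = 845
Δ = 2!·2!·10!/15! = 1/90090
Racah Σ t=0..2: t=0:+1/69120 t=1:−1/14400 t=2:+1/69120 = -7/172800
⇒ 3j(2 6 6; 0 0 0)² = 14/715, sgn -1
Racah Σ t=0..2: t=0:+1/69120 t=1:−1/30240 t=2:+1/322560 = -1/64512
⇒ 3j(2 6 6; 0 -2 2)² = 10/1001, sgn -1
4πI² = N·(3j₀)²·(3jₘ)² = 20/121
I = +1·√(0.165289/4π) = 0.11468784
No selection rule forces the value: the integral is nonzero (none).

0.114688 (none)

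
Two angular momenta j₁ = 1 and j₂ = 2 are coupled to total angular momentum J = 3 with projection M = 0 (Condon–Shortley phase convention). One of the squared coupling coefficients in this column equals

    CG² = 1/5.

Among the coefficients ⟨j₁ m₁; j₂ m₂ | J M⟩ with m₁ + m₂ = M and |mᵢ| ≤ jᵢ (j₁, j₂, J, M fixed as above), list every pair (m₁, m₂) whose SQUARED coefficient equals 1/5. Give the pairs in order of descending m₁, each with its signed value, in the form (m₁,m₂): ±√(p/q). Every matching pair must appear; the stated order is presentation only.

Admissible pairs with m₁+m₂ = M = 0: (-1,1), (0,0), (1,-1)
  (m₁,m₂)=(1,-1): CG² = 1/5, CG = +√(1/5)   ← matches the target
  (m₁,m₂)=(0,0): CG² = 3/5, CG = +√(3/5)
  (m₁,m₂)=(-1,1): CG² = 1/5, CG = +√(1/5)   ← matches the target
Pairs with CG² = 1/5: (1,-1): +√(1/5); (-1,1): +√(1/5)

(1,-1): +√(1/5); (-1,1): +√(1/5)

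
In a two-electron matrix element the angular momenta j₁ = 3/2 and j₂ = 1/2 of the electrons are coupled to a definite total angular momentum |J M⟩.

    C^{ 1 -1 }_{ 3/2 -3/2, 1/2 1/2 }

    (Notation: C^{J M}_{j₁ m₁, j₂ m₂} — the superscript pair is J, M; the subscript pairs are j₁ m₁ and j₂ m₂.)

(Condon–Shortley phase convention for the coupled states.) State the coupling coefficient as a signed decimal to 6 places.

triangle: 1!*2!*0!/4! = 2/24
(j±m)!: 0!*3!*1!*0!*0!*2! = 12
prefactor² = (2J+1)*Δ*N² = 3
  k=1: −1/(1!*0!*2!*0!*0!*0!) = -1/2
Σ = -1/2  ⇒  CG² = 3*(-1/2)² = 3/4
CG = −√(3/4) = -0.866025

−√(3/4) = -0.866025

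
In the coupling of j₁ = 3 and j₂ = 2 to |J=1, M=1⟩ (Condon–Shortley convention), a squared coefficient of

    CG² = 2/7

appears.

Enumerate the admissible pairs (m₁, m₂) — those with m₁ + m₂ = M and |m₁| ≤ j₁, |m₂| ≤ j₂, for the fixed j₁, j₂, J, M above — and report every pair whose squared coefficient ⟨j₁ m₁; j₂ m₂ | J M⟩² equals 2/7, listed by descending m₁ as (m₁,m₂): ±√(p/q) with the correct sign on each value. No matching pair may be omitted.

(2,-1): −√(2/7)

Admissible pairs with m₁+m₂ = M = 1: (-1,2), (0,1), (1,0), (2,-1), (3,-2)
  (m₁,m₂)=(3,-2): CG² = 3/7, CG = +√(3/7)
  (m₁,m₂)=(2,-1): CG² = 2/7, CG = −√(2/7)   ← matches the target
  (m₁,m₂)=(1,0): CG² = 6/35, CG = +√(6/35)
  (m₁,m₂)=(0,1): CG² = 3/35, CG = −√(3/35)
  (m₁,m₂)=(-1,2): CG² = 1/35, CG = +√(1/35)
Pairs with CG² = 2/7: (2,-1): −√(2/7)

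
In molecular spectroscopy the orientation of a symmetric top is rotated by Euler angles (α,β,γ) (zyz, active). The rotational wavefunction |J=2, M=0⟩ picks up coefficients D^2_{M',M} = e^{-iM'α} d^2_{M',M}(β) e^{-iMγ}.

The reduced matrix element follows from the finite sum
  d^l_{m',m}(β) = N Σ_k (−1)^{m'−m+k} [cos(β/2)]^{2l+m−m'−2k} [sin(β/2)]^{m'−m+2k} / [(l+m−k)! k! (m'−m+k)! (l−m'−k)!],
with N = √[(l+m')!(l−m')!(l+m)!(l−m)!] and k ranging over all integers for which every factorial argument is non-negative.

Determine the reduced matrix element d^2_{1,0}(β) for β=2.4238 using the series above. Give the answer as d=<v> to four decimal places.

d=0.6068

d^2_{1,0}(β=2.4238) via the finite sum:
c=cos(2.423800/2)=0.351241, s=sin(2.423800/2)=0.936285; N=√[6·1·2·2]=4.898979
k∈{0,1} keeps every argument non-negative
  k=0: (−1)^1·4.8990/(2)·0.3512^3·0.9363^1 = -0.099380
  k=1: (−1)^2·4.8990/(2)·0.3512^1·0.9363^3 = +0.706163
d^2_{1,0}(2.4238) = -0.099380 +0.706163 = +0.606783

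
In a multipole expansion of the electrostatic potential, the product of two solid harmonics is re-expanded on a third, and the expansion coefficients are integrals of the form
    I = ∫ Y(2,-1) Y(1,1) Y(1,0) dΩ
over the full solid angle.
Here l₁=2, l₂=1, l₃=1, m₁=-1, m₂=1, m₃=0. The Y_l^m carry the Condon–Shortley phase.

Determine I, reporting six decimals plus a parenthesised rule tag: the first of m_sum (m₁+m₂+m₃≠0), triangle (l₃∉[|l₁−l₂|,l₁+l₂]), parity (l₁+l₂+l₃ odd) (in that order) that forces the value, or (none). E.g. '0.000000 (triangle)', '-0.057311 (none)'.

Checks pass: Σm=0; 4 even; l₃=1∈[1,3].
(2·2+1)(2·1+1)(2·1+1) = 45
Δ: 2! 2! 0! / 5! → 1/30
sum: t=1:−1/1 = -1/1
3j²(2 1 1; 0 0 0) = Δ·Π!·Σ² = 2/15  (sign +1)
sum: t=2:+1/2 = 1/2
3j²(2 1 1; -1 1 0) = Δ·Π!·Σ² = 1/10  (sign -1)
combine: 4πI² = 45·2/15·1/10 = 3/5
take √, sign -1: I = -0.21850969
No selection rule forces the value: the integral is nonzero (none).

-0.218510 (none)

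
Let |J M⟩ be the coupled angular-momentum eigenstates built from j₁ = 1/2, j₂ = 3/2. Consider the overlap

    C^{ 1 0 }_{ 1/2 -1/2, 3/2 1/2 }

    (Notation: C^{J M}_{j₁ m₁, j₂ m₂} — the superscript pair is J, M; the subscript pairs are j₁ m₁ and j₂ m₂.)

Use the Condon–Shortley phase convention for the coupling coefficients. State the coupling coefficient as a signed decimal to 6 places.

triangle: 1!*0!*2!/4! = 2/24
(j±m)!: 0!*1!*2!*1!*1!*1! = 2
prefactor² = (2J+1)*Δ*N² = 1/2
  k=1: −1/(1!*0!*0!*1!*0!*1!) = -1
Σ = -1  ⇒  CG² = 1/2*(-1)² = 1/2
CG = −√(1/2) = -0.707107

-0.707107  (= −√(1/2))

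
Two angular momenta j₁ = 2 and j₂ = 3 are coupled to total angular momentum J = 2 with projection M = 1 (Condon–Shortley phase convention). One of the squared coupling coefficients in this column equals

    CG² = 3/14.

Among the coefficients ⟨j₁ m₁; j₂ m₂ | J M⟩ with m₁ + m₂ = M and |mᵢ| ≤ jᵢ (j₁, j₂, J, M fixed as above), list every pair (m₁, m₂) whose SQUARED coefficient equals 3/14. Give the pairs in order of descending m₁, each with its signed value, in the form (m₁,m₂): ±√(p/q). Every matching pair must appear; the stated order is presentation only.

Admissible pairs with m₁+m₂ = M = 1: (-2,3), (-1,2), (0,1), (1,0), (2,-1)
  (m₁,m₂)=(2,-1): CG² = 3/14, CG = +√(3/14)   ← matches the target
  (m₁,m₂)=(1,0): CG² = 2/7, CG = −√(2/7)
  (m₁,m₂)=(0,1): CG² = 1/7, CG = +√(1/7)
  (m₁,m₂)=(-1,2): CG² = 0/1, CG = 0
  (m₁,m₂)=(-2,3): CG² = 5/14, CG = −√(5/14)
Pairs with CG² = 3/14: (2,-1): +√(3/14)

(2,-1): +√(3/14)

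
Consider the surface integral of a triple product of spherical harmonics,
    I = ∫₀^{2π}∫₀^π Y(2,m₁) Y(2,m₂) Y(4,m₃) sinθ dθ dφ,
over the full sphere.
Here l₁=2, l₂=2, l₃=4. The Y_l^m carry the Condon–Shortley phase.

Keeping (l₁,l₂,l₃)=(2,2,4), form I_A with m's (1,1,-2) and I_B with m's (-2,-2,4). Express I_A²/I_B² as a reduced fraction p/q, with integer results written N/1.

4/7

Same 2,2,4: normalisation and zero-m 3j drop out of the ratio.
A: Δ: 0! 4! 4! / 9! → 1/630; sum: t=0:+1/36 = 1/36; 3j²(2 2 4; 1 1 -2) = Δ·Π!·Σ² = 4/63  (sign +1)
B: Δ: 0! 4! 4! / 9! → 1/630; sum: t=0:+1/576 = 1/576; 3j²(2 2 4; -2 -2 4) = Δ·Π!·Σ² = 1/9  (sign +1)
I_A²/I_B² = (4/63)/(1/9) = 4/7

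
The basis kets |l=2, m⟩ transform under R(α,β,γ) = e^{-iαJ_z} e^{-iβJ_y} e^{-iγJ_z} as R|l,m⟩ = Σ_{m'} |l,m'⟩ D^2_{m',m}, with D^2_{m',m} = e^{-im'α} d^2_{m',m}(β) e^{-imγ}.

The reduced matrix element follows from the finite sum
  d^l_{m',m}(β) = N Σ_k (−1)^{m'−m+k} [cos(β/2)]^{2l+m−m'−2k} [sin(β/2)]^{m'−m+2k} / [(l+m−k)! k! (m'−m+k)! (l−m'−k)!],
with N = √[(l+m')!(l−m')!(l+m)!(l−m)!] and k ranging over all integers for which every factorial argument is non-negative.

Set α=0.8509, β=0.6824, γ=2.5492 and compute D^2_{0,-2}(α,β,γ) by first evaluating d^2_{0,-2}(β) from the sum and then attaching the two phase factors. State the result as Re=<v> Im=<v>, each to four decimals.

D^2_{0,-2}(0.8509,0.6824,2.5492) = e^{-i·0·0.8509}·d^2_{0,-2}(0.6824)·e^{-i·-2·2.5492}. Compute d first:
c=cos(0.682400/2)=0.942354, s=sin(0.682400/2)=0.334618; N=√[2·2·1·24]=9.797959
Admissible k: 0..0 (factorial args all ≥0)
  k=0: (−1)^2·9.7980/(4)·0.9424^2·0.3346^2 = +0.243558
d^2_{0,-2}(0.6824) = +0.243558
Phases: e^{-i·(0)·0.8509}=+1.000000+0.000000i, e^{-i·(-2)·2.5492}=+0.376496-0.926418i ⇒ D=+0.091699-0.225637i

Re=0.0917 Im=-0.2256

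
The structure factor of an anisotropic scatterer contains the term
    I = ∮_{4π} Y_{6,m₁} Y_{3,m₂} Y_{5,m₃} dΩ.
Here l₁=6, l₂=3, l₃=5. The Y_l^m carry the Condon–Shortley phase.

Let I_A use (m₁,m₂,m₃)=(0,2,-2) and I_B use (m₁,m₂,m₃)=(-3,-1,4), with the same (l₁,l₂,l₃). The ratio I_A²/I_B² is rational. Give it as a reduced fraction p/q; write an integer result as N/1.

7/8

l's match ⇒ only the (l;m) 3-j factors differ between A and B.
A: triangle coeff Δ(6,3,5) = 1/675675; Σ_t [3,4]: t=3:−1/8640 t=4:+1/34560 = -1/11520; (3j)²=3/143 [(6 3 5; 0 2 -2)], sign=+1
B: triangle coeff Δ(6,3,5) = 1/675675; Σ_t [1,2]: t=1:−1/241920 t=2:+1/40320 = 1/48384; (3j)²=24/1001 [(6 3 5; -3 -1 4)], sign=-1
I_A²/I_B² = (3/143)/(24/1001) = 7/8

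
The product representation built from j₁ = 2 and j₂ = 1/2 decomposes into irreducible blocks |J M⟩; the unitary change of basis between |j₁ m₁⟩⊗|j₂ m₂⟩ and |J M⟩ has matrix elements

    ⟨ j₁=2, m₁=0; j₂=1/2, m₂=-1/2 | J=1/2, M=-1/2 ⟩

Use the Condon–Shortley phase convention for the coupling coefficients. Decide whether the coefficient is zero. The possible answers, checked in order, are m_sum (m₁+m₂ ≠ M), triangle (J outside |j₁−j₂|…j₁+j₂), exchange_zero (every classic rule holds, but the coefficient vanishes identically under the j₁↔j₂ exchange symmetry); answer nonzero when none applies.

m-sum: m₁+m₂ = 0+(-1/2) = -1/2, M = -1/2  ✓
triangle: need |j₁−j₂| ≤ J ≤ j₁+j₂, i.e. J ∈ [3/2, 5/2]; J = 1/2 is outside ✗ ⇒ coefficient is 0

triangle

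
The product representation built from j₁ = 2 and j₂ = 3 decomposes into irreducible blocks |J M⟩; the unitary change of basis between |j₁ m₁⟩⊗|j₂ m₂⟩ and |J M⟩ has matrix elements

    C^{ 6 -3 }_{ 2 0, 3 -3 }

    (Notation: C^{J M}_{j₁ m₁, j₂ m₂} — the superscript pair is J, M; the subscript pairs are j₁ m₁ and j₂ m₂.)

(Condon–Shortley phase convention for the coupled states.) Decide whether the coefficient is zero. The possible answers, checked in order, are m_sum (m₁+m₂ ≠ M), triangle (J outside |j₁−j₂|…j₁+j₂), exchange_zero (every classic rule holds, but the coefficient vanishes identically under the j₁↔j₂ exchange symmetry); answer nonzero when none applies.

m-sum: m₁+m₂ = 0+(-3) = -3, M = -3  ✓
triangle: need |j₁−j₂| ≤ J ≤ j₁+j₂, i.e. J ∈ [1, 5]; J = 6 is outside ✗ ⇒ coefficient is 0

triangle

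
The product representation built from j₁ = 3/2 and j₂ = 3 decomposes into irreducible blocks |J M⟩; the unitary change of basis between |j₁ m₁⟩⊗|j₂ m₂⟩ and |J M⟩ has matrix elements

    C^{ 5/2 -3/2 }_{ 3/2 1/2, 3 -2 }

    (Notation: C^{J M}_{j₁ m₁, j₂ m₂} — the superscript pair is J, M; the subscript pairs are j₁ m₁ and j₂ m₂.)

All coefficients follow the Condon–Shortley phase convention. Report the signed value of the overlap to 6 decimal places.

j₁+j₂−J=2  J+j₁−j₂=1  J−j₁+j₂=4  j₁+j₂+J+1=8
(j₁±m₁, j₂±m₂, J±M) = (2,1,1,5,1,4)
P² = 288/7
sum k=0..1:
  [0] +1/12 = 1/12
  [1] −1/24 = -1/24
S = 1/24
C² = P²·S² = 1/14 ; C = +0.267261

+0.267261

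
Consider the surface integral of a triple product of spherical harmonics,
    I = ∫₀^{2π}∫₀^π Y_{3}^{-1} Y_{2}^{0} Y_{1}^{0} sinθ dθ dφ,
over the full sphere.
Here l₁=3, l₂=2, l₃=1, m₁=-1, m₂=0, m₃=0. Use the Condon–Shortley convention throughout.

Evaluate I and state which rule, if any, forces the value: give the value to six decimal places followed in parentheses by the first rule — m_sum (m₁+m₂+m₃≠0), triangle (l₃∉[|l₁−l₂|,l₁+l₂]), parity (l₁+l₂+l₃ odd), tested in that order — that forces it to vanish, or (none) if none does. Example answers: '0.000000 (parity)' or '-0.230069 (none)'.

Σmᵢ = -1 ≠ 0, so the φ-integral vanishes; I = 0

0.000000 (m_sum)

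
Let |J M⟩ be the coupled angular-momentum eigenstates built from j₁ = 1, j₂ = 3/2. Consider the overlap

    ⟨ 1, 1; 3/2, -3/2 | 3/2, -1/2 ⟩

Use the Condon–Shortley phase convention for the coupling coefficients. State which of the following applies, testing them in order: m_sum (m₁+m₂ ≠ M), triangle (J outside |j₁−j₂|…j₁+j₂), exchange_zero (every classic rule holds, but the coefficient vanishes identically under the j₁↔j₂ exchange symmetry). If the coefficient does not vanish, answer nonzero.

m-sum: m₁+m₂ = 1+(-3/2) = -1/2, M = -1/2  ✓
triangle: |j₁−j₂| = 1/2 ≤ J = 3/2 ≤ j₁+j₂ = 5/2  ✓
exchange: j₁≠j₂ or m₁≠m₂ — the exchange symmetry imposes no constraint here
value check: CG = +√(2/5) = +0.632456 ≠ 0

nonzero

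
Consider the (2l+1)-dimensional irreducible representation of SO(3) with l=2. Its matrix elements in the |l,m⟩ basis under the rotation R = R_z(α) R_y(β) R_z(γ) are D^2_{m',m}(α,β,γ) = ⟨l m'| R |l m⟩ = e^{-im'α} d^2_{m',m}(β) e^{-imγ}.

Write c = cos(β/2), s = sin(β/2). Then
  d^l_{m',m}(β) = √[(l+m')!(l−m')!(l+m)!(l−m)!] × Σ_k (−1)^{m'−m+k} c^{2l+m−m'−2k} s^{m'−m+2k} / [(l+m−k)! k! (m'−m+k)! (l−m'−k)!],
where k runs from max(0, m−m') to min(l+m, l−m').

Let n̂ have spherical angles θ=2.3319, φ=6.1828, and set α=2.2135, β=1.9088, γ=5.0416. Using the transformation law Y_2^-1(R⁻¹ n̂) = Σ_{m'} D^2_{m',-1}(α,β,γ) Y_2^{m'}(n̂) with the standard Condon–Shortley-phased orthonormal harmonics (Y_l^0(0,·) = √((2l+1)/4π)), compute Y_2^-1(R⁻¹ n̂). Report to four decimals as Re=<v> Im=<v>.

Re=-0.1384 Im=0.1077

Need the full column D^2_{m',-1} for m'=−2..2 at α=2.2135, β=1.9088, γ=5.0416.
cos(β/2)=0.578098, sin(β/2)=0.815967
d^2_{-2,-1}: single k=1 term ⇒ +0.315288;  D = -0.314986-0.013812i
d^2_{-1,-1}: k∈[0..1] ⇒ +0.111688 -0.667529 = -0.555841;  D = -0.313338-0.459106i
d^2_{0,-1}: k∈[0..1] ⇒ -0.386148 +0.769299 = +0.383151;  D = +0.123871-0.362575i
d^2_{1,-1}: k∈[0..1] ⇒ +0.667529 -0.443293 = +0.224236;  D = -0.213308+0.069151i
d^2_{2,-1}: single k=0 term ⇒ -0.628130;  D = -0.513185-0.362200i
Y_2^{m'}(θ=2.3319,φ=6.1828) and Σ D·Y over m':
  (-0.3150-0.0138i)·(+0.1984+0.0404i)  (-0.3133-0.4591i)·(-0.3839-0.0387i)  (+0.1239-0.3626i)·(+0.1347+0.0000i)  (-0.2133+0.0692i)·(+0.3839-0.0387i)  (-0.5132-0.3622i)·(+0.1984-0.0404i)
Y_2^-1(R⁻¹ n̂) = -0.138411+0.107688i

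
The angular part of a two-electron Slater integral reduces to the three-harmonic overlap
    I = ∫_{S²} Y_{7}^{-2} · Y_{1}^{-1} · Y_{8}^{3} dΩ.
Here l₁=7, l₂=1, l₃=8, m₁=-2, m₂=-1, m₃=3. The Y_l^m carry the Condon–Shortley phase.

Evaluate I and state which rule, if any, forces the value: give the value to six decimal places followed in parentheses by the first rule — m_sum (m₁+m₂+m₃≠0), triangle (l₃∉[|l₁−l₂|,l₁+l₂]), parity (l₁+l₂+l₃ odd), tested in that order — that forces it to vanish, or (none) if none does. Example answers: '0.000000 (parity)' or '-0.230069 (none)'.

m-sum 0 ✓  L=16 even ✓  6≤8≤8 ✓
Π(2lᵢ+1) = 15×3×17 = 765
triangle coeff Δ(7,1,8) = 1/2040
Σ_t [0,0]: t=0:+1/25401600 = 1/25401600
(3j)²=8/255 [(7 1 8; 0 0 0)], sign=+1
Σ_t [0,0]: t=0:+1/87091200 = 1/87091200
(3j)²=11/408 [(7 1 8; -2 -1 3)], sign=-1
⇒ 4πI² = 11/17
I = (-1)√(11/17/(4π)) = -0.22691696
No selection rule forces the value: the integral is nonzero (none).

-0.226917 (none)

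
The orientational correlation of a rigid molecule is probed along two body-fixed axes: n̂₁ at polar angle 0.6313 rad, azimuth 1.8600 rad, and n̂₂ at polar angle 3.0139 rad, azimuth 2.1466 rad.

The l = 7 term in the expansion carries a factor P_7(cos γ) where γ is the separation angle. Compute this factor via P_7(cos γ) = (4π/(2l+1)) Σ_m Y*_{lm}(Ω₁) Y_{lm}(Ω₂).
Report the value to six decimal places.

Expand P_7 via completeness: Σ_{m} conj(Y_{7,m}) at Ω₁ times Y_{7,m} at Ω₂ —
  m=-7: (0.01121 + 0.00547j) × (-0.00000 - 0.00000j) = -0.00000 - 0.00000j  (running Σ = -0.00000 - 0.00000j)
  m=-6: (0.01045 - 0.06297j) × (-0.00001 + 0.00000j) = 0.00000 + 0.00000j  (running Σ = 0.00000 + 0.00000j)
  m=-5: (-0.19480 + 0.02443j) × (-0.00004 + 0.00014j) = 0.00000 - 0.00003j  (running Σ = 0.00000 - 0.00003j)
  m=-4: (0.15821 + 0.36008j) × (0.00125 + 0.00139j) = -0.00030 + 0.00067j  (running Σ = -0.00030 + 0.00064j)
  m=-3: (0.35944 - 0.30471j) × (0.01726 - 0.00273j) = 0.00537 - 0.00624j  (running Σ = 0.00507 - 0.00559j)
  m=-2: (-0.14900 - 0.09728j) × (0.04628 - 0.10387j) = -0.01700 + 0.01097j  (running Σ = -0.01193 + 0.00538j)
  m=-1: (0.09153 - 0.30762j) × (-0.25335 - 0.39025j) = -0.14324 + 0.04221j  (running Σ = -0.15516 + 0.04759j)
  m=0: (-0.29206 + 0.00000j) × (-0.85687 + 0.00000j) = 0.25026 + 0.00000j  (running Σ = 0.09509 + 0.04759j)
  m=1: (-0.09153 - 0.30762j) × (0.25335 - 0.39025j) = -0.14324 - 0.04221j  (running Σ = -0.04814 + 0.00538j)
  m=2: (-0.14900 + 0.09728j) × (0.04628 + 0.10387j) = -0.01700 - 0.01097j  (running Σ = -0.06514 - 0.00559j)
  m=3: (-0.35944 - 0.30471j) × (-0.01726 - 0.00273j) = 0.00537 + 0.00624j  (running Σ = -0.05977 + 0.00064j)
  m=4: (0.15821 - 0.36008j) × (0.00125 - 0.00139j) = -0.00030 - 0.00067j  (running Σ = -0.06007 - 0.00003j)
  m=5: (0.19480 + 0.02443j) × (0.00004 + 0.00014j) = 0.00000 + 0.00003j  (running Σ = -0.06007 + 0.00000j)
  m=6: (0.01045 + 0.06297j) × (-0.00001 - 0.00000j) = 0.00000 - 0.00000j  (running Σ = -0.06007 - 0.00000j)
  m=7: (-0.01121 + 0.00547j) × (0.00000 - 0.00000j) = -0.00000 + 0.00000j  (running Σ = -0.06007 - 0.00000j)
Σ over m = -0.06007 - 0.00000j; ×(4π/15) → -0.05032 - 0.00000j. Real part: -0.050323

-0.050323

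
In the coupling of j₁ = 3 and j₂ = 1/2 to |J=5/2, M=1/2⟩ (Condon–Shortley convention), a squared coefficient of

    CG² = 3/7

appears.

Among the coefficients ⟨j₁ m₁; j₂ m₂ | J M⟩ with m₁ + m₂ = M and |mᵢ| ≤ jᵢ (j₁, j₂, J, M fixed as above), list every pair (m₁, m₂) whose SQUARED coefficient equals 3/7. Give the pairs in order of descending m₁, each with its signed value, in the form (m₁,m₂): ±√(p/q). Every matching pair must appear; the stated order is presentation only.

(0,1/2): −√(3/7)

Admissible pairs with m₁+m₂ = M = 1/2: (0,1/2), (1,-1/2)
  (m₁,m₂)=(1,-1/2): CG² = 4/7, CG = +√(4/7)
  (m₁,m₂)=(0,1/2): CG² = 3/7, CG = −√(3/7)   ← matches the target
Pairs with CG² = 3/7: (0,1/2): −√(3/7)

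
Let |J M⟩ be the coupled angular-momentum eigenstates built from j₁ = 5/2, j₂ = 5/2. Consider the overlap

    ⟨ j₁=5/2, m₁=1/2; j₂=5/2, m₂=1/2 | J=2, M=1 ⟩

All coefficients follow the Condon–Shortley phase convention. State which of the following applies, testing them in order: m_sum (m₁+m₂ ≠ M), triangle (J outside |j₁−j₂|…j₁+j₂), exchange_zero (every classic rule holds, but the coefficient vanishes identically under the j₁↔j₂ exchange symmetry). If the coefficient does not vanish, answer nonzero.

m-sum: m₁+m₂ = 1/2+1/2 = 1, M = 1  ✓
triangle: |j₁−j₂| = 0 ≤ J = 2 ≤ j₁+j₂ = 5  ✓
exchange: j₁=j₂ and m₁=m₂, and (−1)^(j₁+j₂−J) = (−1)^3 = −1 forces ⟨j₁m₁;j₂m₂|JM⟩ = −⟨j₂m₂;j₁m₁|JM⟩ = −⟨j₁m₁;j₂m₂|JM⟩ ⇒ the coefficient vanishes identically
Racah sum check: Σ_k collapses to 0 ⇒ CG = 0

exchange_zero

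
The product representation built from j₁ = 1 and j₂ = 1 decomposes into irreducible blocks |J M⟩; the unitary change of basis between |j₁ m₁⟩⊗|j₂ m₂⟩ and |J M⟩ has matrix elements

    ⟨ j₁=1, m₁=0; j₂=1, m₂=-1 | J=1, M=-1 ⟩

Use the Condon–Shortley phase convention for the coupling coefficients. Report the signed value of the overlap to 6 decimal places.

√[3·1!1!1!/4! · 1!1!0!2!0!2!] = √(1/2)
  +(−1)^0/∏(0,1,1,0,0,1)! = 1  (running 1)
⟨..|..⟩ = √(1/2)·(1) = +0.707107

+√(1/2) ≈ +0.707107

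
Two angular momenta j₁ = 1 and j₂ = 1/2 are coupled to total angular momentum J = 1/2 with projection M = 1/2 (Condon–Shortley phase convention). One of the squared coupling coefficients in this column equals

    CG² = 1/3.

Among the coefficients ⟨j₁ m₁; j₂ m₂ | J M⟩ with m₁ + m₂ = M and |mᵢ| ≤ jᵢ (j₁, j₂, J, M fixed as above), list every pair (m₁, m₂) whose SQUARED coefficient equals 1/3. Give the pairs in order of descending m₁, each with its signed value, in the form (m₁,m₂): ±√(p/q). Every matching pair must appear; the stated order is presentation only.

(0,1/2): −√(1/3)

Admissible pairs with m₁+m₂ = M = 1/2: (0,1/2), (1,-1/2)
  (m₁,m₂)=(1,-1/2): CG² = 2/3, CG = +√(2/3)
  (m₁,m₂)=(0,1/2): CG² = 1/3, CG = −√(1/3)   ← matches the target
Pairs with CG² = 1/3: (0,1/2): −√(1/3)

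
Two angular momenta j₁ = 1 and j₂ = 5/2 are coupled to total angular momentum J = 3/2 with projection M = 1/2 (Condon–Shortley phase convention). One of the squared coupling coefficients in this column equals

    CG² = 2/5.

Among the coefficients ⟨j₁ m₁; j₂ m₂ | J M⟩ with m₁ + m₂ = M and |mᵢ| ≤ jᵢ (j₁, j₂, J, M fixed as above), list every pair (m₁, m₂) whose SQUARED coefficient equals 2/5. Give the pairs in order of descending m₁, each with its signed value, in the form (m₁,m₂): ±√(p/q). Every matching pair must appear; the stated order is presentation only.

(0,1/2): −√(2/5); (-1,3/2): +√(2/5)

Admissible pairs with m₁+m₂ = M = 1/2: (-1,3/2), (0,1/2), (1,-1/2)
  (m₁,m₂)=(1,-1/2): CG² = 1/5, CG = +√(1/5)
  (m₁,m₂)=(0,1/2): CG² = 2/5, CG = −√(2/5)   ← matches the target
  (m₁,m₂)=(-1,3/2): CG² = 2/5, CG = +√(2/5)   ← matches the target
Pairs with CG² = 2/5: (0,1/2): −√(2/5); (-1,3/2): +√(2/5)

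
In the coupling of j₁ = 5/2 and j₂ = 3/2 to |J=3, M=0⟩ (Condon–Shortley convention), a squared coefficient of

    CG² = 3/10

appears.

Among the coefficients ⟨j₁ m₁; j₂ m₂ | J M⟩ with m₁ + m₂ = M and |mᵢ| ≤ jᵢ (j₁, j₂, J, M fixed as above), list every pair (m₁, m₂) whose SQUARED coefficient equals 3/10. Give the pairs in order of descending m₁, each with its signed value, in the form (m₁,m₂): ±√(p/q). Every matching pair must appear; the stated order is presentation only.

(3/2,-3/2): +√(3/10); (-3/2,3/2): −√(3/10)

Admissible pairs with m₁+m₂ = M = 0: (-3/2,3/2), (-1/2,1/2), (1/2,-1/2), (3/2,-3/2)
  (m₁,m₂)=(3/2,-3/2): CG² = 3/10, CG = +√(3/10)   ← matches the target
  (m₁,m₂)=(1/2,-1/2): CG² = 1/5, CG = +√(1/5)
  (m₁,m₂)=(-1/2,1/2): CG² = 1/5, CG = −√(1/5)
  (m₁,m₂)=(-3/2,3/2): CG² = 3/10, CG = −√(3/10)   ← matches the target
Pairs with CG² = 3/10: (3/2,-3/2): +√(3/10); (-3/2,3/2): −√(3/10)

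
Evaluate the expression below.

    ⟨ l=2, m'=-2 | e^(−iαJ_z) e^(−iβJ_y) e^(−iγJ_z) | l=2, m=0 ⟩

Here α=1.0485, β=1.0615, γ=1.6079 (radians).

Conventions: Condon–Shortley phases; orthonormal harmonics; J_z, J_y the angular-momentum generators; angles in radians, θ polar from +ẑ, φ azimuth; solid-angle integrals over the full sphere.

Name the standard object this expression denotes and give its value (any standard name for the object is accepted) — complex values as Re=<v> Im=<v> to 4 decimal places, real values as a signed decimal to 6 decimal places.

This is a Wigner D-matrix element — the rotation-matrix element ⟨l m'| R(α,β,γ) |l m⟩ in the angular-momentum basis.
First d^2_{-2,0}(β=1.0615), then the phase factors e^{-i(-2)α} and e^{-i(0)γ}:
Half-angle: c=0.862428, s=0.506180. N=√(1·24·2·2)=9.797959
The bounds max(0,m−m')=2 and min(l+m,l−m')=2 give 1 term
  k=2: (−1)^0·9.7980/(4)·0.8624^2·0.5062^2 = +0.466801
d^2_{-2,0}(1.0615) = +0.466801
Phases: e^{-i·(-2)·1.0485}=-0.502254+0.864720i, e^{-i·(0)·1.6079}=+1.000000+0.000000i ⇒ D=-0.234453+0.403652i

Wigner D-matrix element, Re=-0.2345 Im=0.4037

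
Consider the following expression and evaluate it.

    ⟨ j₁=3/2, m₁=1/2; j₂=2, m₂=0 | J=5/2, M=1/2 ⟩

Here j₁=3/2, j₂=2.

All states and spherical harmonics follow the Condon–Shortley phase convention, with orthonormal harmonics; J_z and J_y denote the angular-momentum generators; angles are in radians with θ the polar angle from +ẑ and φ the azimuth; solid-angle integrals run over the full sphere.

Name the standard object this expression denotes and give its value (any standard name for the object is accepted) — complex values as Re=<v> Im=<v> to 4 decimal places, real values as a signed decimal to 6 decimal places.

Clebsch–Gordan coefficient, +√(3/35) ≈ +0.292770

This is a Clebsch–Gordan (vector-coupling) coefficient.
triangle: 1!·2!·3!/7! = 12/5040
(j±m)!: 2!·1!·2!·2!·3!·2! = 96
prefactor² = (2J+1)·Δ·N² = 48/35
  k=0: +1/(0!·1!·1!·2!·1!·1!) = 1/2
  k=1: −1/(1!·0!·0!·1!·2!·2!) = -1/4
Σ = 1/4  ⇒  CG² = 48/35·(1/4)² = 3/35
CG = +√(3/35) = +0.292770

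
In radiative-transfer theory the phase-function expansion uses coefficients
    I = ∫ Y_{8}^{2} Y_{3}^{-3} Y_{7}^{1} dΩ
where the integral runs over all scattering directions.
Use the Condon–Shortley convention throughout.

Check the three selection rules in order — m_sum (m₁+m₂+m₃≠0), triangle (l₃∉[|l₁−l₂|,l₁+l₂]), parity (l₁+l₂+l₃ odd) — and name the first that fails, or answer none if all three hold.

Σmᵢ = 0  ✓
l₃∈[|l₁−l₂|,l₁+l₂]=[5,11], have l₃=7  ✓
Σlᵢ = 18 ⇒ even  ✓

none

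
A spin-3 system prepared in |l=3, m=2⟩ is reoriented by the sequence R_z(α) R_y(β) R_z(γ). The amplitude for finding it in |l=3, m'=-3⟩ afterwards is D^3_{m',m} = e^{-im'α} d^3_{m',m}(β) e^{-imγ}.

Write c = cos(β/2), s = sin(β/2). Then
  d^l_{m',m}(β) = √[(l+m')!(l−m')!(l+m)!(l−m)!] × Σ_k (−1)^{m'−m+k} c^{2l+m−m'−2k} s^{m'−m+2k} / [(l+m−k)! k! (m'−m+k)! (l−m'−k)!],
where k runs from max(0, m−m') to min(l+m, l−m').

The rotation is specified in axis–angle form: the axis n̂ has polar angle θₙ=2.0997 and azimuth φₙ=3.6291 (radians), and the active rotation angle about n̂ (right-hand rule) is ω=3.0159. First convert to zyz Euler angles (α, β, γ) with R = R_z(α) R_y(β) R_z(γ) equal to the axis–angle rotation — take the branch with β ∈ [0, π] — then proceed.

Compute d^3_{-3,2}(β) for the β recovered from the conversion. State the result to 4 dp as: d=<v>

d=0.5904

Axis–angle → zyz. n̂ = (sinθₙcosφₙ, sinθₙsinφₙ, cosθₙ) = (-0.762782, -0.404420, -0.504587), ω = 3.0159.
R = I cosω + sinω [n̂]ₓ + (1−cosω) n̂n̂ᵀ gives
  R = [+0.166972, +0.677791, +0.716045; +0.551279, -0.666291, +0.502144; +0.817442, +0.310896, -0.484903]
β = atan2(√(R₁₃²+R₂₃²), R₃₃) = 2.077049; α = atan2(R₂₃, R₁₃) mod 2π = 0.611581; γ = atan2(R₃₂, −R₃₁) mod 2π = 2.778159
d^3_{-3,2}(β=2.0770) via the finite sum:
With c≡cos(β/2)=0.507492 and s≡sin(β/2)=0.861656, N=[1·720·120·1]^{1/2}=293.938769
The bounds max(0,m−m')=5 and min(l+m,l−m')=5 give 1 term
  k=5: (−1)^0·293.9388/(120)·0.5075^1·0.8617^5 = +0.590440
d^3_{-3,2}(2.0770) = +0.590440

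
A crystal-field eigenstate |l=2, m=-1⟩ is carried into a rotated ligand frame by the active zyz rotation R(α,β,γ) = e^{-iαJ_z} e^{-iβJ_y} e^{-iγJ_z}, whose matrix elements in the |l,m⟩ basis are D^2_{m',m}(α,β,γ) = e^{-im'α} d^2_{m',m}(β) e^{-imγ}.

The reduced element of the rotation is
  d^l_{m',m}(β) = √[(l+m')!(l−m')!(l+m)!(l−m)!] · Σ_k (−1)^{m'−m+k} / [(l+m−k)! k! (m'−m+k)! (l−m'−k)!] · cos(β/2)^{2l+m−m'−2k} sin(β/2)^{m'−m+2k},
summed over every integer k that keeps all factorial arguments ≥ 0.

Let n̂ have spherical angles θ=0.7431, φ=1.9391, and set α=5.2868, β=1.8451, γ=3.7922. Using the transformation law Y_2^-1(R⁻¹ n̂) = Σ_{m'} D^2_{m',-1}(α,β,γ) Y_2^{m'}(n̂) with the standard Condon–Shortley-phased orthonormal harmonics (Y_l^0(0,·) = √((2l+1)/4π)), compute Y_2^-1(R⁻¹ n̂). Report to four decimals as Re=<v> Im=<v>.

Re=-0.2182 Im=-0.2786

Need the full column D^2_{m',-1} for m'=−2..2 at α=5.2868, β=1.8451, γ=3.7922.
cos(β/2)=0.603789, sin(β/2)=0.797144
d^2_{-2,-1}: single k=1 term ⇒ +0.350932;  D = -0.079537+0.341800i
d^2_{-1,-1}: k∈[0..1] ⇒ +0.132905 -0.694969 = -0.562064;  D = +0.528797-0.190500i
d^2_{0,-1}: k∈[0..1] ⇒ -0.429802 +0.749154 = +0.319352;  D = -0.254113-0.193422i
d^2_{1,-1}: k∈[0..1] ⇒ +0.694969 -0.403782 = +0.291187;  D = +0.022166-0.290343i
d^2_{2,-1}: single k=0 term ⇒ -0.611682;  D = -0.537324+0.292297i
Y_2^{m'}(θ=0.7431,φ=1.9391) and Σ D·Y over m':
  (-0.0795+0.3418i)·(-0.1310+0.1188i)  (+0.5288-0.1905i)·(-0.1386-0.3591i)  (-0.2541-0.1934i)·(+0.1977+0.0000i)  (+0.0222-0.2903i)·(+0.1386-0.3591i)  (-0.5373+0.2923i)·(-0.1310-0.1188i)
Y_2^-1(R⁻¹ n̂) = -0.218183-0.278586i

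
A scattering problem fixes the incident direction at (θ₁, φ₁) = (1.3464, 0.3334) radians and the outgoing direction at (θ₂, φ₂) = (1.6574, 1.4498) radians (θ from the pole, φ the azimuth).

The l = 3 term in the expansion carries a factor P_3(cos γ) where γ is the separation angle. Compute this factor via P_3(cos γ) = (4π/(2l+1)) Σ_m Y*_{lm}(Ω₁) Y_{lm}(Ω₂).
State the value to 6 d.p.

-0.441969

Expand P_3 via completeness: Σ_{m} conj(Y_{3,m}) at Ω₁ times Y_{3,m} at Ω₂ —
  m=-3: (0.20883 + 0.32537j) × (-0.14648 + 0.38567j) = -0.15608 + 0.03288j  (running Σ = -0.15608 + 0.03288j)
  m=-2: (0.16985 + 0.13368j) × (0.08518 + 0.02102j) = 0.01166 + 0.01496j  (running Σ = -0.14442 + 0.04783j)
  m=-1: (-0.22402 - 0.07758j) × (-0.03741 + 0.30766j) = 0.03225 - 0.06602j  (running Σ = -0.11217 - 0.01818j)
  m=0: (-0.22856 + 0.00000j) × (0.09563 + 0.00000j) = -0.02186 + 0.00000j  (running Σ = -0.13403 - 0.01818j)
  m=1: (0.22402 - 0.07758j) × (0.03741 + 0.30766j) = 0.03225 + 0.06602j  (running Σ = -0.10178 + 0.04783j)
  m=2: (0.16985 - 0.13368j) × (0.08518 - 0.02102j) = 0.01166 - 0.01496j  (running Σ = -0.09012 + 0.03288j)
  m=3: (-0.20883 + 0.32537j) × (0.14648 + 0.38567j) = -0.15608 - 0.03288j  (running Σ = -0.24620 - 0.00000j)
Accumulated sum -0.24620 - 0.00000j; after 4π/(2l+1) scaling, -0.44197 - 0.00000j ⇒ P_3 = -0.441969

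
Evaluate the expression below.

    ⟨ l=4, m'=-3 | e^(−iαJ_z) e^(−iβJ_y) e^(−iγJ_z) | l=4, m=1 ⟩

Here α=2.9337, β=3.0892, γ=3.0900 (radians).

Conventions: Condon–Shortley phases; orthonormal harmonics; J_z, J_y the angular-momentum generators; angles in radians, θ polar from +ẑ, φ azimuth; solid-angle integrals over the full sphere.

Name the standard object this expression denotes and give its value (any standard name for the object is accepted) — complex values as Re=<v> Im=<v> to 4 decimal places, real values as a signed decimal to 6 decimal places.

This is a Wigner D-matrix element — the rotation-matrix element ⟨l m'| R(α,β,γ) |l m⟩ in the angular-momentum basis.
D^4_{-3,1}(2.9337,3.0892,3.0900) = e^{-i·-3·2.9337}·d^4_{-3,1}(3.0892)·e^{-i·1·3.0900}. Compute d first:
Half-angle: c=0.026193, s=0.999657. N=√(1·5040·120·6)=1904.940944
Admissible k: 4..5 (factorial args all ≥0)
  k=4: (−1)^0·1904.9409/(144)·0.0262^4·0.9997^4 = +0.000006
  k=5: (−1)^1·1904.9409/(240)·0.0262^2·0.9997^6 = -0.005434
d^4_{-3,1}(3.0892) = +0.000006 -0.005434 = -0.005428
Phases: e^{-i·(-3)·2.9337}=-0.811736+0.584025i, e^{-i·(1)·3.0900}=-0.998669-0.051570i ⇒ D=-0.004564+0.002939i

Wigner D-matrix element, Re=-0.0046 Im=0.0029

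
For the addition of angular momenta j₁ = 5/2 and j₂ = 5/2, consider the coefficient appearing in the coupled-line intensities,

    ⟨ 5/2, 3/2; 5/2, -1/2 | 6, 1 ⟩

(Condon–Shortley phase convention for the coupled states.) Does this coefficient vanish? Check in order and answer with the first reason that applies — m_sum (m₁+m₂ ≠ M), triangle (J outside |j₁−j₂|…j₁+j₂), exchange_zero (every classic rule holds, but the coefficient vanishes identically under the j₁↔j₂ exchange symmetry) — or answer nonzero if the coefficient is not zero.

triangle

m-sum: m₁+m₂ = 3/2+(-1/2) = 1, M = 1  ✓
triangle: need |j₁−j₂| ≤ J ≤ j₁+j₂, i.e. J ∈ [0, 5]; J = 6 is outside ✗ ⇒ coefficient is 0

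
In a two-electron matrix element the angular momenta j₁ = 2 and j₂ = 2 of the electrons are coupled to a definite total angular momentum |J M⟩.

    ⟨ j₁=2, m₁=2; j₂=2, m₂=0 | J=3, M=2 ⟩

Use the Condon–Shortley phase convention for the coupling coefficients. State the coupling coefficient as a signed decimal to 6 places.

triangle: 1!*3!*3!/8! = 36/40320
(j±m)!: 4!*0!*2!*2!*5!*1! = 11520
prefactor² = (2J+1)*Δ*N² = 72
  k=0: +1/(0!*1!*0!*2!*3!*1!) = 1/12
Σ = 1/12  ⇒  CG² = 72*(1/12)² = 1/2
CG = +√(1/2) = +0.707107

+0.707107  (= +√(1/2))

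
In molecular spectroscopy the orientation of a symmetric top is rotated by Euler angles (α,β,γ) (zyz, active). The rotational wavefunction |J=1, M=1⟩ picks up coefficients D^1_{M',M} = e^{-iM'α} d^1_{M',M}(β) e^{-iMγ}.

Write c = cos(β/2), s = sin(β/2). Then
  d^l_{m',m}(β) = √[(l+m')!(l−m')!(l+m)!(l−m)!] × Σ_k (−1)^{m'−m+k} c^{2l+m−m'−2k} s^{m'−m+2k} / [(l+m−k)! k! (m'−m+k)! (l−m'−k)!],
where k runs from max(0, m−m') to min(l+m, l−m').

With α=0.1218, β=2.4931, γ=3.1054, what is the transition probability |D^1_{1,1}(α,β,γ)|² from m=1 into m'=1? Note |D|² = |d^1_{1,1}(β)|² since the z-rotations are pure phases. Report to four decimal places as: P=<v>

Split into d^1_{1,1}(β=2.4931) × two z-phases.
With c≡cos(β/2)=0.318594 and s≡sin(β/2)=0.947891, N=[2·1·2·1]^{1/2}=2.000000
k∈{0} keeps every argument non-negative
  k=0: (−1)^0·2.0000/(2)·0.3186^2·0.9479^0 = +0.101502
d^1_{1,1}(2.4931) = +0.101502
|D^1_{1,1}|² = |d^1_{1,1}(β)|² = (+0.101502)² = 0.010303 (the z-rotation phases have unit modulus)

P=0.0103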